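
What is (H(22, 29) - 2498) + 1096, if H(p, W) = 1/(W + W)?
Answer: -81315/58 ≈ -1402.0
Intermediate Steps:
H(p, W) = 1/(2*W)
(H(22, 29) - 2498) + 1096 = ((½)/29 - 2498) + 1096 = ((½)*(1/29) - 2498) + 1096 = (1/58 - 2498) + 1096 = -144883/58 + 1096 = -81315/58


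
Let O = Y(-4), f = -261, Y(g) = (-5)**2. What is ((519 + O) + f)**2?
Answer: 80089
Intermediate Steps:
Y(g) = 25
O = 25
((519 + O) + f)**2 = ((519 + 25) - 261)**2 = (544 - 261)**2 = 283**2 = 80089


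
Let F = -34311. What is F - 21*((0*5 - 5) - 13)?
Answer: -33933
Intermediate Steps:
F - 21*((0*5 - 5) - 13) = -34311 - 21*((0*5 - 5) - 13) = -34311 - 21*((0 - 5) - 13) = -34311 - 21*(-5 - 13) = -34311 - 21*(-18) = -34311 + 378 = -33933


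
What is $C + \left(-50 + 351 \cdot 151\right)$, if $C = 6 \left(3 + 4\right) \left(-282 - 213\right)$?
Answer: $32161$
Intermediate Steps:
$C = -20790$ ($C = 6 \cdot 7 \left(-495\right) = 42 \left(-495\right) = -20790$)
$C + \left(-50 + 351 \cdot 151\right) = -20790 + \left(-50 + 351 \cdot 151\right) = -20790 + \left(-50 + 53001\right) = -20790 + 52951 = 32161$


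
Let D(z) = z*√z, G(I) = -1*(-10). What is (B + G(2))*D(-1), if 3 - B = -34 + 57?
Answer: 10*I ≈ 10.0*I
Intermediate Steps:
G(I) = 10
B = -20 (B = 3 - (-34 + 57) = 3 - 1*23 = 3 - 23 = -20)
D(z) = z^(3/2)
(B + G(2))*D(-1) = (-20 + 10)*(-1)^(3/2) = -(-10)*I = 10*I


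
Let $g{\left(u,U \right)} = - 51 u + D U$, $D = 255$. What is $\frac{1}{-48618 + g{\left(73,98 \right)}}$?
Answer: $- \frac{1}{27351} \approx -3.6562 \cdot 10^{-5}$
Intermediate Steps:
$g{\left(u,U \right)} = - 51 u + 255 U$
$\frac{1}{-48618 + g{\left(73,98 \right)}} = \frac{1}{-48618 + \left(\left(-51\right) 73 + 255 \cdot 98\right)} = \frac{1}{-48618 + \left(-3723 + 24990\right)} = \frac{1}{-48618 + 21267} = \frac{1}{-27351} = - \frac{1}{27351}$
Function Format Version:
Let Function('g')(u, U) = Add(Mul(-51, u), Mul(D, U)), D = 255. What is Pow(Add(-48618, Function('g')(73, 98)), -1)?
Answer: Rational(-1, 27351) ≈ -3.6562e-5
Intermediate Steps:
Function('g')(u, U) = Add(Mul(-51, u), Mul(255, U))
Pow(Add(-48618, Function('g')(73, 98)), -1) = Pow(Add(-48618, Add(Mul(-51, 73), Mul(255, 98))), -1) = Pow(Add(-48618, Add(-3723, 24990)), -1) = Pow(Add(-48618, 21267), -1) = Pow(-27351, -1) = Rational(-1, 27351)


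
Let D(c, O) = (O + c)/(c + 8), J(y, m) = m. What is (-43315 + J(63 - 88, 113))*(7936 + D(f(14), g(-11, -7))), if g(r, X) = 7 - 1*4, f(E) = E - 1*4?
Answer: -3085940461/9 ≈ -3.4288e+8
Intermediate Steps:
f(E) = -4 + E (f(E) = E - 4 = -4 + E)
g(r, X) = 3 (g(r, X) = 7 - 4 = 3)
D(c, O) = (O + c)/(8 + c)
(-43315 + J(63 - 88, 113))*(7936 + D(f(14), g(-11, -7))) = (-43315 + 113)*(7936 + (3 + (-4 + 14))/(8 + (-4 + 14))) = -43202*(7936 + (3 + 10)/(8 + 10)) = -43202*(7936 + 13/18) = -43202*142861/18 = -3085940461/9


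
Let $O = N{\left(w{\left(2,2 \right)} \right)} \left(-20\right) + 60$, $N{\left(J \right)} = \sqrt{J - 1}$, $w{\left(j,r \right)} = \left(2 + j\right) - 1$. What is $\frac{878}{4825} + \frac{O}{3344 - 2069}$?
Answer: $\frac{18786}{82025} - \frac{4 \sqrt{2}}{255} \approx 0.20684$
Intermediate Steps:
$w{\left(j,r \right)} = 1 + j$
$N{\left(J \right)} = \sqrt{-1 + J}$
$O = 60 - 20 \sqrt{2}$ ($O = \sqrt{-1 + \left(1 + 2\right)} \left(-20\right) + 60 = \sqrt{-1 + 3} \left(-20\right) + 60 = \sqrt{2} \left(-20\right) + 60 = - 20 \sqrt{2} + 60 = 60 - 20 \sqrt{2} \approx 31.716$)
$\frac{878}{4825} + \frac{O}{3344 - 2069} = \frac{878}{4825} + \frac{60 - 20 \sqrt{2}}{3344 - 2069} = 878 \cdot \frac{1}{4825} + \frac{60 - 20 \sqrt{2}}{3344 - 2069} = \frac{878}{4825} + \frac{60 - 20 \sqrt{2}}{1275} = \frac{878}{4825} + \left(60 - 20 \sqrt{2}\right) \frac{1}{1275} = \frac{878}{4825} + \left(\frac{4}{85} - \frac{4 \sqrt{2}}{255}\right) = \frac{18786}{82025} - \frac{4 \sqrt{2}}{255}$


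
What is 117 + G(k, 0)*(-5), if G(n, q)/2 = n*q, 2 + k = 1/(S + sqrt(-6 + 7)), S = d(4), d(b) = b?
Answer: 117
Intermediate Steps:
S = 4
k = -9/5 (k = -2 + 1/(4 + sqrt(-6 + 7)) = -2 + 1/(4 + sqrt(1)) = -2 + 1/(4 + 1) = -2 + 1/5 = -9/5 ≈ -1.8000)
G(n, q) = 2*n*q (G(n, q) = 2*(n*q) = 2*n*q)
117 + G(k, 0)*(-5) = 117 + (2*(-9/5)*0)*(-5) = 117 + 0*(-5) = 117 + 0 = 117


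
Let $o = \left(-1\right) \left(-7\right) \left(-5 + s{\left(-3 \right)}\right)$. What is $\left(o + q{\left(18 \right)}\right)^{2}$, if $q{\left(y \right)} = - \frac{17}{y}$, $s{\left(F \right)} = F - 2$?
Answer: $\frac{1630729}{324} \approx 5033.1$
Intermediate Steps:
$s{\left(F \right)} = -2 + F$ ($s{\left(F \right)} = F - 2 = -2 + F$)
$o = -70$ ($o = \left(-1\right) \left(-7\right) \left(-5 - 5\right) = 7 \left(-5 - 5\right) = 7 \left(-10\right) = -70$)
$\left(o + q{\left(18 \right)}\right)^{2} = \left(-70 - \frac{17}{18}\right)^{2} = \left(- \frac{1277}{18}\right)^{2} = \frac{1630729}{324}$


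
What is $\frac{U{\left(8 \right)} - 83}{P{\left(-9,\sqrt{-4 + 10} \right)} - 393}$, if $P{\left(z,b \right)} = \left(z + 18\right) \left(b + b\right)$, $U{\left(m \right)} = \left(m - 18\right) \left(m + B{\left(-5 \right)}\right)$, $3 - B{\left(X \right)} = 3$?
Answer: $\frac{21353}{50835} + \frac{326 \sqrt{6}}{16945} \approx 0.46717$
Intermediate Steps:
$B{\left(X \right)} = 0$ ($B{\left(X \right)} = 3 - 3 = 0$)
$U{\left(m \right)} = m \left(-18 + m\right)$ ($U{\left(m \right)} = \left(m - 18\right) \left(m + 0\right) = \left(-18 + m\right) m = m \left(-18 + m\right)$)
$P{\left(z,b \right)} = 2 b \left(18 + z\right)$ ($P{\left(z,b \right)} = \left(18 + z\right) 2 b = 2 b \left(18 + z\right)$)
$\frac{U{\left(8 \right)} - 83}{P{\left(-9,\sqrt{-4 + 10} \right)} - 393} = \frac{8 \left(-18 + 8\right) - 83}{2 \sqrt{-4 + 10} \left(18 - 9\right) - 393} = \frac{8 \left(-10\right) - 83}{2 \sqrt{6} \cdot 9 - 393} = \frac{-80 - 83}{18 \sqrt{6} - 393} = - \frac{163}{-393 + 18 \sqrt{6}}$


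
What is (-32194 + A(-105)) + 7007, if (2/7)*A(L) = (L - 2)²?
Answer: 29769/2 ≈ 14885.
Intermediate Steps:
A(L) = 7*(-2 + L)²/2 (A(L) = 7*(L - 2)²/2 = 7*(-2 + L)²/2)
(-32194 + A(-105)) + 7007 = (-32194 + 7*(-2 - 105)²/2) + 7007 = (-32194 + (7/2)*(-107)²) + 7007 = (-32194 + (7/2)*11449) + 7007 = (-32194 + 80143/2) + 7007 = 15755/2 + 7007 = 29769/2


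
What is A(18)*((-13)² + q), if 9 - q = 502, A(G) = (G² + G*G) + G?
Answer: -215784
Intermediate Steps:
A(G) = G + 2*G² (A(G) = (G² + G²) + G = 2*G² + G = G + 2*G²)
q = -493 (q = 9 - 1*502 = 9 - 502 = -493)
A(18)*((-13)² + q) = (18*(1 + 2*18))*((-13)² - 493) = (18*(1 + 36))*(169 - 493) = (18*37)*(-324) = 666*(-324) = -215784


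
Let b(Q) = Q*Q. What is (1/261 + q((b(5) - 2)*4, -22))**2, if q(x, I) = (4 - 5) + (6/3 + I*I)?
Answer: 16024015396/68121 ≈ 2.3523e+5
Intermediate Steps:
b(Q) = Q**2
q(x, I) = 1 + I**2 (q(x, I) = -1 + (6*(1/3) + I**2) = -1 + (2 + I**2) = 1 + I**2)
(1/261 + q((b(5) - 2)*4, -22))**2 = (1/261 + (1 + (-22)**2))**2 = (1/261 + (1 + 484))**2 = (1/261 + 485)**2 = (126586/261)**2 = 16024015396/68121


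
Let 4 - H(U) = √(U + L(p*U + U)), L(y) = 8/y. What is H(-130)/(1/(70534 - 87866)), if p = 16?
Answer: -69328 + 17332*I*√158737670/1105 ≈ -69328.0 + 1.9762e+5*I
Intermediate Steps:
H(U) = 4 - √(U + 8/(17*U)) (H(U) = 4 - √(U + 8/(16*U + U)) = 4 - √(U + 8/((17*U))) = 4 - √(U + 8*(1/(17*U))) = 4 - √(U + 8/(17*U)))
H(-130)/(1/(70534 - 87866)) = (4 - √(136/(-130) + 289*(-130))/17)/(1/(70534 - 87866)) = (4 - √(136*(-1/130) - 37570)/17)/(1/(-17332)) = (4 - √(-68/65 - 37570)/17)/(-1/17332) = (4 - I*√158737670/1105)*(-17332) = -69328 + 17332*I*√158737670/1105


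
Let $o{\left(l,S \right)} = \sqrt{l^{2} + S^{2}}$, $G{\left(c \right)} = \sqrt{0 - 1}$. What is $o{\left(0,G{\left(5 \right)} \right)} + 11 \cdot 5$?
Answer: $55 + i \approx 55.0 + 1.0 i$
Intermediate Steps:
$G{\left(c \right)} = i$ ($G{\left(c \right)} = \sqrt{-1} = i$)
$o{\left(l,S \right)} = \sqrt{S^{2} + l^{2}}$
$o{\left(0,G{\left(5 \right)} \right)} + 11 \cdot 5 = \sqrt{i^{2} + 0^{2}} + 11 \cdot 5 = \sqrt{-1 + 0} + 55 = \sqrt{-1} + 55 = i + 55 = 55 + i$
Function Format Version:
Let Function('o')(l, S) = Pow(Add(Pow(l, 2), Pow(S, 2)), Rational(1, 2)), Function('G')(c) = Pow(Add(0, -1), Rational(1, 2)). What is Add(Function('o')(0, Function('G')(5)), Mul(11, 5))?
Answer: Add(55, I) ≈ Add(55.000, Mul(1.0000, I))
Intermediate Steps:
Function('G')(c) = I (Function('G')(c) = Pow(-1, Rational(1, 2)) = I)
Function('o')(l, S) = Pow(Add(Pow(S, 2), Pow(l, 2)), Rational(1, 2))
Add(Function('o')(0, Function('G')(5)), Mul(11, 5)) = Add(Pow(Add(Pow(I, 2), Pow(0, 2)), Rational(1, 2)), Mul(11, 5)) = Add(Pow(Add(-1, 0), Rational(1, 2)), 55) = Add(Pow(-1, Rational(1, 2)), 55) = Add(I, 55) = Add(55, I)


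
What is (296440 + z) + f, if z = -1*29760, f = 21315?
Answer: 287995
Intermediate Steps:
z = -29760
(296440 + z) + f = (296440 - 29760) + 21315 = 266680 + 21315 = 287995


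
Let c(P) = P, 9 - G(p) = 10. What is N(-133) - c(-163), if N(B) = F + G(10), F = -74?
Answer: 88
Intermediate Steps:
G(p) = -1 (G(p) = 9 - 1*10 = 9 - 10 = -1)
N(B) = -75 (N(B) = -74 - 1 = -75)
N(-133) - c(-163) = -75 - 1*(-163) = -75 + 163 = 88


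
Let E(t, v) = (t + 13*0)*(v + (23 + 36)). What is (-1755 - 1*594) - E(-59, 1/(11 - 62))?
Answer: 57673/51 ≈ 1130.8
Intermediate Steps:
E(t, v) = t*(59 + v) (E(t, v) = (t + 0)*(v + 59) = t*(59 + v))
(-1755 - 1*594) - E(-59, 1/(11 - 62)) = (-1755 - 1*594) - (-59)*(59 + 1/(11 - 62)) = (-1755 - 594) - (-59)*(59 + 1/(-51)) = -2349 - (-59)*(59 - 1/51) = -2349 - (-59)*3008/51 = -2349 - 1*(-177472/51) = -2349 + 177472/51 = 57673/51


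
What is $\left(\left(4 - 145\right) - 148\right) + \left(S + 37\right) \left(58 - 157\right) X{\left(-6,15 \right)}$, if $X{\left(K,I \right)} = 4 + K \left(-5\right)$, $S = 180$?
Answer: $-730711$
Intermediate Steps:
$X{\left(K,I \right)} = 4 - 5 K$
$\left(\left(4 - 145\right) - 148\right) + \left(S + 37\right) \left(58 - 157\right) X{\left(-6,15 \right)} = \left(\left(4 - 145\right) - 148\right) + \left(180 + 37\right) \left(58 - 157\right) \left(4 - -30\right) = \left(-141 - 148\right) + 217 \left(-99\right) \left(4 + 30\right) = -289 - 730422 = -730711$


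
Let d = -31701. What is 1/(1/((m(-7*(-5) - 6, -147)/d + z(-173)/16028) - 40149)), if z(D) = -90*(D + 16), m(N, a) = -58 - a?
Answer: -10199703025967/254051814 ≈ -40148.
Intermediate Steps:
z(D) = -1440 - 90*D (z(D) = -90*(16 + D) = -1440 - 90*D)
1/(1/((m(-7*(-5) - 6, -147)/d + z(-173)/16028) - 40149)) = 1/(1/(((-58 - 1*(-147))/(-31701) + (-1440 - 90*(-173))/16028) - 40149)) = 1/(1/(((-58 + 147)*(-1/31701) + (-1440 + 15570)*(1/16028)) - 40149)) = 1/(1/((89*(-1/31701) + 14130*(1/16028)) - 40149)) = 1/(1/((-89/31701 + 7065/8014) - 40149)) = 1/(1/(223254319/254051814 - 40149)) = 1/(1/(-10199703025967/254051814)) = 1/(-254051814/10199703025967) = -10199703025967/254051814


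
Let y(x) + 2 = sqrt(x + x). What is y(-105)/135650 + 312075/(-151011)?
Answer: -2351848654/1138035675 + I*sqrt(210)/135650 ≈ -2.0666 + 0.00010683*I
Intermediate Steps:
y(x) = -2 + sqrt(2)*sqrt(x) (y(x) = -2 + sqrt(x + x) = -2 + sqrt(2*x) = -2 + sqrt(2)*sqrt(x))
y(-105)/135650 + 312075/(-151011) = (-2 + sqrt(2)*sqrt(-105))/135650 + 312075/(-151011) = (-2 + sqrt(2)*(I*sqrt(105)))*(1/135650) + 312075*(-1/151011) = (-2 + I*sqrt(210))*(1/135650) - 34675/16779 = (-1/67825 + I*sqrt(210)/135650) - 34675/16779 = -2351848654/1138035675 + I*sqrt(210)/135650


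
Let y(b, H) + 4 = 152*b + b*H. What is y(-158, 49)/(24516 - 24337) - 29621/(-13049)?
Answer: -409160179/2335771 ≈ -175.17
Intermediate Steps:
y(b, H) = -4 + 152*b + H*b (y(b, H) = -4 + (152*b + b*H) = -4 + (152*b + H*b) = -4 + 152*b + H*b)
y(-158, 49)/(24516 - 24337) - 29621/(-13049) = (-4 + 152*(-158) + 49*(-158))/(24516 - 24337) - 29621/(-13049) = (-4 - 24016 - 7742)/179 - 29621*(-1/13049) = -31762*1/179 + 29621/13049 = -31762/179 + 29621/13049 = -409160179/2335771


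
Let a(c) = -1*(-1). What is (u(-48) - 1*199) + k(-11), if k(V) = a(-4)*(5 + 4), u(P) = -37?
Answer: -227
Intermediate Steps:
a(c) = 1
k(V) = 9 (k(V) = 1*(5 + 4) = 1*9 = 9)
(u(-48) - 1*199) + k(-11) = (-37 - 1*199) + 9 = (-37 - 199) + 9 = -236 + 9 = -227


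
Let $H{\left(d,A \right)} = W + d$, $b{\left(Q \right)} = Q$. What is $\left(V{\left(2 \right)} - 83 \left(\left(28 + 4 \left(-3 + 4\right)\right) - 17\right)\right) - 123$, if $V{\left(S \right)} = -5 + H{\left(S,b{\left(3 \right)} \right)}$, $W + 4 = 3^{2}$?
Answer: $-1366$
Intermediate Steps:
$W = 5$ ($W = -4 + 3^{2} = -4 + 9 = 5$)
$H{\left(d,A \right)} = 5 + d$
$V{\left(S \right)} = S$ ($V{\left(S \right)} = -5 + \left(5 + S\right) = S$)
$\left(V{\left(2 \right)} - 83 \left(\left(28 + 4 \left(-3 + 4\right)\right) - 17\right)\right) - 123 = \left(2 - 83 \left(\left(28 + 4 \left(-3 + 4\right)\right) - 17\right)\right) - 123 = \left(2 - 83 \left(\left(28 + 4 \cdot 1\right) - 17\right)\right) - 123 = \left(2 - 83 \left(\left(28 + 4\right) - 17\right)\right) - 123 = \left(2 - 83 \left(32 - 17\right)\right) - 123 = \left(2 - 1245\right) - 123 = -1243 - 123 = -1366$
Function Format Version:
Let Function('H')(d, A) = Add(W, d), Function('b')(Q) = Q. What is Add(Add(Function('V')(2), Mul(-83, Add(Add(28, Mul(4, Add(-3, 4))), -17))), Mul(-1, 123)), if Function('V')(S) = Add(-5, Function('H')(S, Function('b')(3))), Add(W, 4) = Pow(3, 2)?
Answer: -1366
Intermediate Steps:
W = 5 (W = Add(-4, Pow(3, 2)) = Add(-4, 9) = 5)
Function('H')(d, A) = Add(5, d)
Function('V')(S) = S (Function('V')(S) = Add(-5, Add(5, S)) = S)
Add(Add(Function('V')(2), Mul(-83, Add(Add(28, Mul(4, Add(-3, 4))), -17))), Mul(-1, 123)) = Add(Add(2, Mul(-83, Add(Add(28, Mul(4, Add(-3, 4))), -17))), Mul(-1, 123)) = Add(Add(2, Mul(-83, Add(Add(28, Mul(4, 1)), -17))), -123) = Add(Add(2, Mul(-83, Add(Add(28, 4), -17))), -123) = Add(Add(2, Mul(-83, Add(32, -17))), -123) = Add(Add(2, Mul(-83, 15)), -123) = Add(Add(2, -1245), -123) = Add(-1243, -123) = -1366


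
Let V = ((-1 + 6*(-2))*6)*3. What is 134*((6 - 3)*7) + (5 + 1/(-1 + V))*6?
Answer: 668334/235 ≈ 2844.0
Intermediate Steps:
V = -234 (V = ((-1 - 12)*6)*3 = -13*6*3 = -78*3 = -234)
134*((6 - 3)*7) + (5 + 1/(-1 + V))*6 = 134*((6 - 3)*7) + (5 + 1/(-1 - 234))*6 = 134*(3*7) + (5 + 1/(-235))*6 = 134*21 + (5 - 1/235)*6 = 2814 + (1174/235)*6 = 2814 + 7044/235 = 668334/235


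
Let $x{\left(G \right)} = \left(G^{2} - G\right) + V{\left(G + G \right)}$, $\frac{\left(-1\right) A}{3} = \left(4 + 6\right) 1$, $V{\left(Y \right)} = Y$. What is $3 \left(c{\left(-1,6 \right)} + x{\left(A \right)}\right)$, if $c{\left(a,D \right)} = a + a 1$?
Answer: $2604$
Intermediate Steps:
$A = -30$ ($A = - 3 \left(4 + 6\right) 1 = - 3 \cdot 10 \cdot 1 = \left(-3\right) 10 = -30$)
$c{\left(a,D \right)} = 2 a$ ($c{\left(a,D \right)} = a + a = 2 a$)
$x{\left(G \right)} = G + G^{2}$ ($x{\left(G \right)} = \left(G^{2} - G\right) + \left(G + G\right) = \left(G^{2} - G\right) + 2 G = G + G^{2}$)
$3 \left(c{\left(-1,6 \right)} + x{\left(A \right)}\right) = 3 \left(2 \left(-1\right) - 30 \left(1 - 30\right)\right) = 3 \left(-2 - -870\right) = 3 \left(-2 + 870\right) = 3 \cdot 868 = 2604$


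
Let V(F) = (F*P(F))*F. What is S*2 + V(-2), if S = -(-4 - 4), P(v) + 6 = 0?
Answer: -8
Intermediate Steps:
P(v) = -6 (P(v) = -6 + 0 = -6)
V(F) = -6*F² (V(F) = (F*(-6))*F = (-6*F)*F = -6*F²)
S = 8 (S = -1*(-8) = 8)
S*2 + V(-2) = 8*2 - 6*(-2)² = 16 - 6*4 = 16 - 24 = -8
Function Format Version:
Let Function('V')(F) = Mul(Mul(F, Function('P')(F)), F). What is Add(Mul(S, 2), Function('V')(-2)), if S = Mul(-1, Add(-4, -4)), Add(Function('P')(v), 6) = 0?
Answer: -8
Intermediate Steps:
Function('P')(v) = -6 (Function('P')(v) = Add(-6, 0) = -6)
Function('V')(F) = Mul(-6, Pow(F, 2)) (Function('V')(F) = Mul(Mul(F, -6), F) = Mul(Mul(-6, F), F) = Mul(-6, Pow(F, 2)))
S = 8 (S = Mul(-1, -8) = 8)
Add(Mul(S, 2), Function('V')(-2)) = Add(Mul(8, 2), Mul(-6, Pow(-2, 2))) = Add(16, Mul(-6, 4)) = Add(16, -24) = -8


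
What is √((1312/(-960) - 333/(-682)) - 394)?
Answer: I*√10331292345/5115 ≈ 19.872*I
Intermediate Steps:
√((1312/(-960) - 333/(-682)) - 394) = √((1312*(-1/960) - 333*(-1/682)) - 394) = √((-41/30 + 333/682) - 394) = √(-4493/5115 - 394) = √(-2019803/5115) = I*√10331292345/5115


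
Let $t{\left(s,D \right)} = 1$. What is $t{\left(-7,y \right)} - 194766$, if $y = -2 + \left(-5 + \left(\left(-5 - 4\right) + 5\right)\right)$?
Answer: $-194765$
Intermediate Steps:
$y = -11$ ($y = -2 + \left(-5 + \left(-9 + 5\right)\right) = -2 - 9 = -11$)
$t{\left(-7,y \right)} - 194766 = 1 - 194766 = -194765$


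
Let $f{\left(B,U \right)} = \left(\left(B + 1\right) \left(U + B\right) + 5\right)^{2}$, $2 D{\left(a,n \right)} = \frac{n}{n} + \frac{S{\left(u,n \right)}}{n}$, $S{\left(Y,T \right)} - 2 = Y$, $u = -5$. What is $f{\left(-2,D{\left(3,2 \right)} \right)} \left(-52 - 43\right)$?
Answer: $- \frac{79895}{16} \approx -4993.4$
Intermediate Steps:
$S{\left(Y,T \right)} = 2 + Y$
$D{\left(a,n \right)} = \frac{1}{2} - \frac{3}{2 n}$ ($D{\left(a,n \right)} = \frac{\frac{n}{n} + \frac{2 - 5}{n}}{2} = \frac{1 - \frac{3}{n}}{2} = \frac{1}{2} - \frac{3}{2 n}$)
$f{\left(B,U \right)} = \left(5 + \left(1 + B\right) \left(B + U\right)\right)^{2}$ ($f{\left(B,U \right)} = \left(\left(1 + B\right) \left(B + U\right) + 5\right)^{2} = \left(5 + \left(1 + B\right) \left(B + U\right)\right)^{2}$)
$f{\left(-2,D{\left(3,2 \right)} \right)} \left(-52 - 43\right) = \left(5 - 2 + \frac{-3 + 2}{2 \cdot 2} + \left(-2\right)^{2} - 2 \frac{-3 + 2}{2 \cdot 2}\right)^{2} \left(-52 - 43\right) = \left(5 - 2 + \frac{1}{2} \cdot \frac{1}{2} \left(-1\right) + 4 - 2 \cdot \frac{1}{2} \cdot \frac{1}{2} \left(-1\right)\right)^{2} \left(-95\right) = \left(5 - 2 - \frac{1}{4} + 4 - - \frac{1}{2}\right)^{2} \left(-95\right) = \left(5 - 2 - \frac{1}{4} + 4 + \frac{1}{2}\right)^{2} \left(-95\right) = \left(\frac{29}{4}\right)^{2} \left(-95\right) = \frac{841}{16} \left(-95\right) = - \frac{79895}{16}$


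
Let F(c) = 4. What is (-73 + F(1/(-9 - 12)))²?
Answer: 4761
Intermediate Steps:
(-73 + F(1/(-9 - 12)))² = (-73 + 4)² = (-69)² = 4761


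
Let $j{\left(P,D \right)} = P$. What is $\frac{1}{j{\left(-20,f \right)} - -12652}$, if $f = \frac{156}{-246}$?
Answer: $\frac{1}{12632} \approx 7.9164 \cdot 10^{-5}$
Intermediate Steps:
$f = - \frac{26}{41}$ ($f = 156 \left(- \frac{1}{246}\right) = - \frac{26}{41} \approx -0.63415$)
$\frac{1}{j{\left(-20,f \right)} - -12652} = \frac{1}{-20 - -12652} = \frac{1}{-20 + 12652} = \frac{1}{12632}$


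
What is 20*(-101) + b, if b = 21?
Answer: -1999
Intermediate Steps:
20*(-101) + b = 20*(-101) + 21 = -2020 + 21 = -1999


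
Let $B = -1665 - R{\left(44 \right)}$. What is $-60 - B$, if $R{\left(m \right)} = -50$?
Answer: $1555$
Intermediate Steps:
$B = -1615$ ($B = -1665 - -50 = -1665 + 50 = -1615$)
$-60 - B = -60 - -1615 = -60 + 1615 = 1555$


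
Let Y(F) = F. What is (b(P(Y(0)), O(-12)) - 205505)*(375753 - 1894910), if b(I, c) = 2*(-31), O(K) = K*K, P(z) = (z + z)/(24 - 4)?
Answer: 312288547019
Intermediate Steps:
P(z) = z/10 (P(z) = (2*z)/20 = (2*z)*(1/20) = z/10)
O(K) = K**2
b(I, c) = -62
(b(P(Y(0)), O(-12)) - 205505)*(375753 - 1894910) = (-62 - 205505)*(375753 - 1894910) = -205567*(-1519157) = 312288547019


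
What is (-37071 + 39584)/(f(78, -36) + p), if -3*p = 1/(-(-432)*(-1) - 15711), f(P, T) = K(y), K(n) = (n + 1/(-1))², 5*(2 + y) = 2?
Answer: 434650275/1169218 ≈ 371.74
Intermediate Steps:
y = -8/5 (y = -2 + (⅕)*2 = -2 + ⅖ = -8/5 ≈ -1.6000)
K(n) = (-1 + n)² (K(n) = (n - 1)² = (-1 + n)²)
f(P, T) = 169/25 (f(P, T) = (-1 - 8/5)² = (-13/5)² = 169/25)
p = 1/48429 (p = -1/(3*(-(-432)*(-1) - 15711)) = -1/(3*(-144*3 - 15711)) = -1/(3*(-432 - 15711)) = -⅓/(-16143) = -⅓*(-1/16143) = 1/48429 ≈ 2.0649e-5)
(-37071 + 39584)/(f(78, -36) + p) = (-37071 + 39584)/(169/25 + 1/48429) = 2513/(8184526/1210725) = 2513*(1210725/8184526) = 434650275/1169218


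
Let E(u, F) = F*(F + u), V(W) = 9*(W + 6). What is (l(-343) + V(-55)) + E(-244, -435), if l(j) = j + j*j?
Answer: 412230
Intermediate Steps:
V(W) = 54 + 9*W (V(W) = 9*(6 + W) = 54 + 9*W)
l(j) = j + j**2
(l(-343) + V(-55)) + E(-244, -435) = (-343*(1 - 343) + (54 + 9*(-55))) - 435*(-435 - 244) = (-343*(-342) + (54 - 495)) - 435*(-679) = (117306 - 441) + 295365 = 116865 + 295365 = 412230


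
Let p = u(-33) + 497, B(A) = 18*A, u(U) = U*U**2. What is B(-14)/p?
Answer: 63/8860 ≈ 0.0071106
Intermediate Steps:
u(U) = U**3
p = -35440 (p = (-33)**3 + 497 = -35937 + 497 = -35440)
B(-14)/p = (18*(-14))/(-35440) = -1/35440*(-252) = 63/8860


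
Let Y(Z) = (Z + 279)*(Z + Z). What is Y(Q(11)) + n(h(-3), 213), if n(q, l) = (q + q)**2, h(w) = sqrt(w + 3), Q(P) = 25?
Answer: 15200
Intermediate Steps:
Y(Z) = 2*Z*(279 + Z) (Y(Z) = (279 + Z)*(2*Z) = 2*Z*(279 + Z))
h(w) = sqrt(3 + w)
n(q, l) = 4*q**2 (n(q, l) = (2*q)**2 = 4*q**2)
Y(Q(11)) + n(h(-3), 213) = 2*25*(279 + 25) + 4*(sqrt(3 - 3))**2 = 2*25*304 + 4*(sqrt(0))**2 = 15200 + 4*0**2 = 15200 + 4*0 = 15200 + 0 = 15200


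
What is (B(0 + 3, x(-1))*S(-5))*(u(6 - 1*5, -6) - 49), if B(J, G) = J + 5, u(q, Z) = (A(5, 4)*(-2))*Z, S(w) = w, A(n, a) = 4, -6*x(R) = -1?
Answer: 40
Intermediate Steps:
x(R) = 1/6 (x(R) = -1/6*(-1) = 1/6)
u(q, Z) = -8*Z (u(q, Z) = (4*(-2))*Z = -8*Z)
B(J, G) = 5 + J
(B(0 + 3, x(-1))*S(-5))*(u(6 - 1*5, -6) - 49) = ((5 + (0 + 3))*(-5))*(-8*(-6) - 49) = ((5 + 3)*(-5))*(48 - 49) = (8*(-5))*(-1) = -40*(-1) = 40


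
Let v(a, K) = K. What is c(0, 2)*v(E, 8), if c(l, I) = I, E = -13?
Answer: 16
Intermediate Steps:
c(0, 2)*v(E, 8) = 2*8 = 16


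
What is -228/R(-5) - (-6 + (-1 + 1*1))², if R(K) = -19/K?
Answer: -96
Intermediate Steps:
-228/R(-5) - (-6 + (-1 + 1*1))² = -228/((-19/(-5))) - (-6 + (-1 + 1*1))² = -228/((-19*(-⅕))) - (-6 + (-1 + 1))² = -228/19/5 - (-6 + 0)² = -228*5/19 - 1*(-6)² = -60 - 1*36 = -60 - 36 = -96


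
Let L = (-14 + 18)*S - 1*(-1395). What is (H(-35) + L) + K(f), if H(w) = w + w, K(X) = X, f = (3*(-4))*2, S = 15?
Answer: 1361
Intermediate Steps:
f = -24 (f = -12*2 = -24)
H(w) = 2*w
L = 1455 (L = (-14 + 18)*15 - 1*(-1395) = 4*15 + 1395 = 60 + 1395 = 1455)
(H(-35) + L) + K(f) = (2*(-35) + 1455) - 24 = (-70 + 1455) - 24 = 1385 - 24 = 1361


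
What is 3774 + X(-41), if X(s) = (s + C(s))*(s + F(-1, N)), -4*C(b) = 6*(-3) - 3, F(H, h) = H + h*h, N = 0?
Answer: 10551/2 ≈ 5275.5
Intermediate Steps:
F(H, h) = H + h**2
C(b) = 21/4 (C(b) = -(6*(-3) - 3)/4 = -(-18 - 3)/4 = -1/4*(-21) = 21/4)
X(s) = (-1 + s)*(21/4 + s) (X(s) = (s + 21/4)*(s + (-1 + 0**2)) = (21/4 + s)*(s + (-1 + 0)) = (21/4 + s)*(s - 1) = (21/4 + s)*(-1 + s) = (-1 + s)*(21/4 + s))
3774 + X(-41) = 3774 + (-21/4 + (-41)**2 + (17/4)*(-41)) = 3774 + (-21/4 + 1681 - 697/4) = 3774 + 3003/2 = 10551/2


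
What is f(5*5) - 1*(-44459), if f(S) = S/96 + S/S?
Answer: 4268185/96 ≈ 44460.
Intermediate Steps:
f(S) = 1 + S/96 (f(S) = S*(1/96) + 1 = S/96 + 1 = 1 + S/96)
f(5*5) - 1*(-44459) = (1 + (5*5)/96) - 1*(-44459) = (1 + (1/96)*25) + 44459 = (1 + 25/96) + 44459 = 121/96 + 44459 = 4268185/96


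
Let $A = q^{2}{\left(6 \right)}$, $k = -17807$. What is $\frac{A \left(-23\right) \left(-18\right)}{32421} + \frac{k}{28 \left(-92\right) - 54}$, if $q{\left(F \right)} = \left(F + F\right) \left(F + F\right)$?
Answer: $\frac{7718364089}{28422410} \approx 271.56$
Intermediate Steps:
$q{\left(F \right)} = 4 F^{2}$ ($q{\left(F \right)} = 2 F 2 F = 4 F^{2}$)
$A = 20736$ ($A = \left(4 \cdot 6^{2}\right)^{2} = \left(4 \cdot 36\right)^{2} = 144^{2} = 20736$)
$\frac{A \left(-23\right) \left(-18\right)}{32421} + \frac{k}{28 \left(-92\right) - 54} = \frac{20736 \left(-23\right) \left(-18\right)}{32421} - \frac{17807}{28 \left(-92\right) - 54} = \left(-476928\right) \left(-18\right) \frac{1}{32421} - \frac{17807}{-2576 - 54} = 8584704 \cdot \frac{1}{32421} - \frac{17807}{-2630} = \frac{2861568}{10807} - - \frac{17807}{2630} = \frac{2861568}{10807} + \frac{17807}{2630} = \frac{7718364089}{28422410}$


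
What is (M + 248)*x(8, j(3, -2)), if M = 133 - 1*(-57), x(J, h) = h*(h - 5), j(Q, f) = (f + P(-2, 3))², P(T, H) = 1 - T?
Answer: -1752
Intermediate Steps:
j(Q, f) = (3 + f)² (j(Q, f) = (f + (1 - 1*(-2)))² = (f + (1 + 2))² = (f + 3)² = (3 + f)²)
x(J, h) = h*(-5 + h)
M = 190 (M = 133 + 57 = 190)
(M + 248)*x(8, j(3, -2)) = (190 + 248)*((3 - 2)²*(-5 + (3 - 2)²)) = 438*(1²*(-5 + 1²)) = 438*(1*(-5 + 1)) = 438*(1*(-4)) = 438*(-4) = -1752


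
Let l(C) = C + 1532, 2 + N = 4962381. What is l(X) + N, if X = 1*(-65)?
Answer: 4963846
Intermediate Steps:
N = 4962379 (N = -2 + 4962381 = 4962379)
X = -65
l(C) = 1532 + C
l(X) + N = (1532 - 65) + 4962379 = 1467 + 4962379 = 4963846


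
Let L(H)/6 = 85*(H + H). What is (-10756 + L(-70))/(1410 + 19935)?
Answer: -82156/21345 ≈ -3.8490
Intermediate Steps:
L(H) = 1020*H (L(H) = 6*(85*(H + H)) = 6*(85*(2*H)) = 6*(170*H) = 1020*H)
(-10756 + L(-70))/(1410 + 19935) = (-10756 + 1020*(-70))/(1410 + 19935) = (-10756 - 71400)/21345 = -82156*1/21345 = -82156/21345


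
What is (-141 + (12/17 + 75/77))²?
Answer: 33258816900/1713481 ≈ 19410.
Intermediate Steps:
(-141 + (12/17 + 75/77))² = (-141 + 2199/1309)² = (-182370/1309)² = 33258816900/1713481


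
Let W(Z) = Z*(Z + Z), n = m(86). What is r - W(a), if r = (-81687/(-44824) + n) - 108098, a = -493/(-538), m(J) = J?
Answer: -350337480486749/3243509464 ≈ -1.0801e+5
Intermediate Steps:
n = 86
a = 493/538 (a = -493*(-1/538) = 493/538 ≈ 0.91636)
W(Z) = 2*Z² (W(Z) = Z*(2*Z) = 2*Z²)
r = -4841448201/44824 (r = (-81687/(-44824) + 86) - 108098 = (-81687*(-1/44824) + 86) - 108098 = (81687/44824 + 86) - 108098 = 3936551/44824 - 108098 = -4841448201/44824 ≈ -1.0801e+5)
r - W(a) = -4841448201/44824 - 2*(493/538)² = -4841448201/44824 - 2*243049/289444 = -4841448201/44824 - 1*243049/144722 = -4841448201/44824 - 243049/144722 = -350337480486749/3243509464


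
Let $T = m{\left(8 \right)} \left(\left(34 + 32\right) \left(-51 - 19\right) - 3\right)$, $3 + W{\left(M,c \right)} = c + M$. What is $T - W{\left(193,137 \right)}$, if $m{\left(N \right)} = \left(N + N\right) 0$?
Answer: $-327$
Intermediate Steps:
$m{\left(N \right)} = 0$ ($m{\left(N \right)} = 2 N 0 = 0$)
$W{\left(M,c \right)} = -3 + M + c$ ($W{\left(M,c \right)} = -3 + \left(c + M\right) = -3 + \left(M + c\right) = -3 + M + c$)
$T = 0$ ($T = 0 \left(\left(34 + 32\right) \left(-51 - 19\right) - 3\right) = 0 \left(66 \left(-70\right) - 3\right) = 0 \left(-4620 - 3\right) = 0 \left(-4623\right) = 0$)
$T - W{\left(193,137 \right)} = 0 - \left(-3 + 193 + 137\right) = 0 - 327 = -327$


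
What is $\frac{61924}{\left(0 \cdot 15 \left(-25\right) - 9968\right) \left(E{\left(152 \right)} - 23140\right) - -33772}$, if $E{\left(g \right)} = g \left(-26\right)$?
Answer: $\frac{15481}{67521707} \approx 0.00022927$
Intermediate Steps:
$E{\left(g \right)} = - 26 g$
$\frac{61924}{\left(0 \cdot 15 \left(-25\right) - 9968\right) \left(E{\left(152 \right)} - 23140\right) - -33772} = \frac{61924}{\left(0 \cdot 15 \left(-25\right) - 9968\right) \left(\left(-26\right) 152 - 23140\right) - -33772} = \frac{61924}{\left(0 \left(-25\right) - 9968\right) \left(-3952 - 23140\right) + 33772} = \frac{61924}{\left(0 - 9968\right) \left(-27092\right) + 33772} = \frac{61924}{\left(-9968\right) \left(-27092\right) + 33772} = \frac{61924}{270053056 + 33772} = \frac{61924}{270086828} = 61924 \cdot \frac{1}{270086828} = \frac{15481}{67521707}$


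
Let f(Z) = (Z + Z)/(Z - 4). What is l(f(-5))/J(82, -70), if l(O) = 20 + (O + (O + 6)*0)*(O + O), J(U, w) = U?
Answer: 910/3321 ≈ 0.27401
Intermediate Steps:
f(Z) = 2*Z/(-4 + Z) (f(Z) = (2*Z)/(-4 + Z) = 2*Z/(-4 + Z))
l(O) = 20 + 2*O² (l(O) = 20 + (O + (6 + O)*0)*(2*O) = 20 + (O + 0)*(2*O) = 20 + O*(2*O) = 20 + 2*O²)
l(f(-5))/J(82, -70) = (20 + 2*(2*(-5)/(-4 - 5))²)/82 = (20 + 2*(2*(-5)/(-9))²)*(1/82) = (20 + 2*(2*(-5)*(-⅑))²)*(1/82) = (20 + 2*(10/9)²)*(1/82) = (20 + 2*(100/81))*(1/82) = (20 + 200/81)*(1/82) = (1820/81)*(1/82) = 910/3321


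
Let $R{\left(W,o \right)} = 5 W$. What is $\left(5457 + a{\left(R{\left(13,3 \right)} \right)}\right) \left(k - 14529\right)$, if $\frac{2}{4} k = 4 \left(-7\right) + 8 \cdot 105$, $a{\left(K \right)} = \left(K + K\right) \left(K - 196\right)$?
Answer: $149349565$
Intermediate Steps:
$a{\left(K \right)} = 2 K \left(-196 + K\right)$
$k = 1624$ ($k = 2 \left(4 \left(-7\right) + 8 \cdot 105\right) = 2 \left(-28 + 840\right) = 2 \cdot 812 = 1624$)
$\left(5457 + a{\left(R{\left(13,3 \right)} \right)}\right) \left(k - 14529\right) = \left(5457 + 2 \cdot 5 \cdot 13 \left(-196 + 5 \cdot 13\right)\right) \left(1624 - 14529\right) = \left(5457 + 2 \cdot 65 \left(-196 + 65\right)\right) \left(-12905\right) = \left(5457 + 2 \cdot 65 \left(-131\right)\right) \left(-12905\right) = \left(5457 - 17030\right) \left(-12905\right) = \left(-11573\right) \left(-12905\right) = 149349565$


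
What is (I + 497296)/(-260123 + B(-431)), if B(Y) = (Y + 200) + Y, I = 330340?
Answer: -827636/260785 ≈ -3.1736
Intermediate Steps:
B(Y) = 200 + 2*Y (B(Y) = (200 + Y) + Y = 200 + 2*Y)
(I + 497296)/(-260123 + B(-431)) = (330340 + 497296)/(-260123 + (200 + 2*(-431))) = 827636/(-260123 + (200 - 862)) = 827636/(-260123 - 662) = 827636/(-260785) = 827636*(-1/260785) = -827636/260785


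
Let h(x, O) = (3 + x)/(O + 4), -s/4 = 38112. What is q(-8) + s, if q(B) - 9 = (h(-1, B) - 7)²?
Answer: -609531/4 ≈ -1.5238e+5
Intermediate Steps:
s = -152448 (s = -4*38112 = -152448)
h(x, O) = (3 + x)/(4 + O)
q(B) = 9 + (-7 + 2/(4 + B))² (q(B) = 9 + ((3 - 1)/(4 + B) - 7)² = 9 + (2/(4 + B) - 7)² = 9 + (-7 + 2/(4 + B))²)
q(-8) + s = (9 + (26 + 7*(-8))²/(4 - 8)²) - 152448 = (9 + (26 - 56)²/(-4)²) - 152448 = (9 + (1/16)*(-30)²) - 152448 = (9 + (1/16)*900) - 152448 = (9 + 225/4) - 152448 = 261/4 - 152448 = -609531/4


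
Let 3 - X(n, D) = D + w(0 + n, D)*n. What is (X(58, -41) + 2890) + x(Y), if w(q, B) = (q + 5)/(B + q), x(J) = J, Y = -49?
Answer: 45391/17 ≈ 2670.1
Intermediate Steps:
w(q, B) = (5 + q)/(B + q)
X(n, D) = 3 - D - n*(5 + n)/(D + n) (X(n, D) = 3 - (D + ((5 + (0 + n))/(D + (0 + n)))*n) = 3 - (D + ((5 + n)/(D + n))*n) = 3 - (D + n*(5 + n)/(D + n)) = 3 + (-D - n*(5 + n)/(D + n)) = 3 - D - n*(5 + n)/(D + n))
(X(58, -41) + 2890) + x(Y) = (((3 - 1*(-41))*(-41 + 58) - 1*58*(5 + 58))/(-41 + 58) + 2890) - 49 = (((3 + 41)*17 - 1*58*63)/17 + 2890) - 49 = ((44*17 - 3654)/17 + 2890) - 49 = ((748 - 3654)/17 + 2890) - 49 = ((1/17)*(-2906) + 2890) - 49 = (-2906/17 + 2890) - 49 = 46224/17 - 49 = 45391/17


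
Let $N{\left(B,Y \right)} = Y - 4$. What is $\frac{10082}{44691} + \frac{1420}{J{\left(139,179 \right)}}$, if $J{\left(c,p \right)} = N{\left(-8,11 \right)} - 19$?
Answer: $- \frac{1759451}{14897} \approx -118.11$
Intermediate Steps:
$N{\left(B,Y \right)} = -4 + Y$
$J{\left(c,p \right)} = -12$ ($J{\left(c,p \right)} = \left(-4 + 11\right) - 19 = 7 - 19 = -12$)
$\frac{10082}{44691} + \frac{1420}{J{\left(139,179 \right)}} = \frac{10082}{44691} + \frac{1420}{-12} = 10082 \cdot \frac{1}{44691} + 1420 \left(- \frac{1}{12}\right) = \frac{10082}{44691} - \frac{355}{3} = - \frac{1759451}{14897}$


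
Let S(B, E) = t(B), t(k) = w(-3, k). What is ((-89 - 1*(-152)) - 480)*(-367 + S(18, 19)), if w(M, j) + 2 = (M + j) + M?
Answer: 148869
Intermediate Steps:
w(M, j) = -2 + j + 2*M (w(M, j) = -2 + ((M + j) + M) = -2 + (j + 2*M) = -2 + j + 2*M)
t(k) = -8 + k (t(k) = -2 + k + 2*(-3) = -2 + k - 6 = -8 + k)
S(B, E) = -8 + B
((-89 - 1*(-152)) - 480)*(-367 + S(18, 19)) = ((-89 - 1*(-152)) - 480)*(-367 + (-8 + 18)) = ((-89 + 152) - 480)*(-367 + 10) = (63 - 480)*(-357) = -417*(-357) = 148869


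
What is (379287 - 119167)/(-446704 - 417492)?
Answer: -65030/216049 ≈ -0.30100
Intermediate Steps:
(379287 - 119167)/(-446704 - 417492) = 260120/(-864196) = 260120*(-1/864196) = -65030/216049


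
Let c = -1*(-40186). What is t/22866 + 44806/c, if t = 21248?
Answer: 469601531/229723269 ≈ 2.0442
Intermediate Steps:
c = 40186
t/22866 + 44806/c = 21248/22866 + 44806/40186 = 21248*(1/22866) + 44806*(1/40186) = 10624/11433 + 22403/20093 = 469601531/229723269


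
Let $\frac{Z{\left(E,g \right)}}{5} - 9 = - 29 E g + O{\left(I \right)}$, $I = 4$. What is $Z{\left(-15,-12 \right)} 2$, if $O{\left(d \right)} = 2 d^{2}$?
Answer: $-51790$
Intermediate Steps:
$Z{\left(E,g \right)} = 205 - 145 E g$ ($Z{\left(E,g \right)} = 45 + 5 \left(- 29 E g + 2 \cdot 4^{2}\right) = 45 + 5 \left(- 29 E g + 2 \cdot 16\right) = 45 + 5 \left(- 29 E g + 32\right) = 45 + 5 \left(32 - 29 E g\right) = 45 - \left(-160 + 145 E g\right) = 205 - 145 E g$)
$Z{\left(-15,-12 \right)} 2 = \left(205 - \left(-2175\right) \left(-12\right)\right) 2 = \left(205 - 26100\right) 2 = \left(-25895\right) 2 = -51790$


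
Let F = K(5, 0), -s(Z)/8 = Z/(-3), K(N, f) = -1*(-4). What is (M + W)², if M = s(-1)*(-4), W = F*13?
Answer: 35344/9 ≈ 3927.1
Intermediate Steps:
K(N, f) = 4
s(Z) = 8*Z/3 (s(Z) = -8*Z/(-3) = -8*Z*(-1)/3 = -(-8)*Z/3 = 8*Z/3)
F = 4
W = 52 (W = 4*13 = 52)
M = 32/3 (M = ((8/3)*(-1))*(-4) = -8/3*(-4) = 32/3 ≈ 10.667)
(M + W)² = (32/3 + 52)² = (188/3)² = 35344/9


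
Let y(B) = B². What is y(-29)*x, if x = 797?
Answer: 670277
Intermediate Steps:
y(-29)*x = (-29)²*797 = 841*797 = 670277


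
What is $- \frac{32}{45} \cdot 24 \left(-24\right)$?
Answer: $\frac{2048}{5} \approx 409.6$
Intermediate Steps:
$- \frac{32}{45} \cdot 24 \left(-24\right) = \left(-32\right) \frac{1}{45} \cdot 24 \left(-24\right) = \left(- \frac{32}{45}\right) 24 \left(-24\right) = \left(- \frac{256}{15}\right) \left(-24\right) = \frac{2048}{5}$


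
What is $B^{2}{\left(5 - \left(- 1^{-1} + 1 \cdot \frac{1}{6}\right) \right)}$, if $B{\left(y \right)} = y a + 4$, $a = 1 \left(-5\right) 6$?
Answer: $29241$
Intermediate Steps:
$a = -30$ ($a = \left(-5\right) 6 = -30$)
$B{\left(y \right)} = 4 - 30 y$ ($B{\left(y \right)} = y \left(-30\right) + 4 = - 30 y + 4 = 4 - 30 y$)
$B^{2}{\left(5 - \left(- 1^{-1} + 1 \cdot \frac{1}{6}\right) \right)} = \left(4 - 30 \left(5 - \left(- 1^{-1} + 1 \cdot \frac{1}{6}\right)\right)\right)^{2} = \left(4 - 30 \left(5 - \left(\left(-1\right) 1 + 1 \cdot \frac{1}{6}\right)\right)\right)^{2} = \left(4 - 30 \left(5 - \left(-1 + \frac{1}{6}\right)\right)\right)^{2} = \left(4 - 30 \left(5 - - \frac{5}{6}\right)\right)^{2} = \left(4 - 30 \left(5 + \frac{5}{6}\right)\right)^{2} = \left(4 - 175\right)^{2} = \left(-171\right)^{2} = 29241$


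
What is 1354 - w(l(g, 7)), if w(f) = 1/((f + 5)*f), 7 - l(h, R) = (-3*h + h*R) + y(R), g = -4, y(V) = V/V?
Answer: 804275/594 ≈ 1354.0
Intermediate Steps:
y(V) = 1
l(h, R) = 6 + 3*h - R*h (l(h, R) = 7 - ((-3*h + h*R) + 1) = 7 - ((-3*h + R*h) + 1) = 7 - (1 - 3*h + R*h) = 7 + (-1 + 3*h - R*h) = 6 + 3*h - R*h)
w(f) = 1/(f*(5 + f)) (w(f) = 1/((5 + f)*f) = 1/(f*(5 + f)))
1354 - w(l(g, 7)) = 1354 - 1/((6 + 3*(-4) - 1*7*(-4))*(5 + (6 + 3*(-4) - 1*7*(-4)))) = 1354 - 1/((6 - 12 + 28)*(5 + (6 - 12 + 28))) = 1354 - 1/(22*(5 + 22)) = 1354 - 1/(22*27) = 1354 - 1*1/594 = 1354 - 1/594 = 804275/594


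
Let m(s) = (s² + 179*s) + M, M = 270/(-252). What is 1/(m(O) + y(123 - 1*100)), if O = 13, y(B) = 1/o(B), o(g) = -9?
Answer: 126/314347 ≈ 0.00040083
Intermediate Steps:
y(B) = -⅑ (y(B) = 1/(-9) = -⅑)
M = -15/14 (M = 270*(-1/252) = -15/14 ≈ -1.0714)
m(s) = -15/14 + s² + 179*s (m(s) = (s² + 179*s) - 15/14 = -15/14 + s² + 179*s)
1/(m(O) + y(123 - 1*100)) = 1/((-15/14 + 13² + 179*13) - ⅑) = 1/((-15/14 + 169 + 2327) - ⅑) = 1/(34929/14 - ⅑) = 1/(314347/126) = 126/314347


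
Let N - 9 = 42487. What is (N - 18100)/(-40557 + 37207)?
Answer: -12198/1675 ≈ -7.2824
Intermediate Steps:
N = 42496 (N = 9 + 42487 = 42496)
(N - 18100)/(-40557 + 37207) = (42496 - 18100)/(-40557 + 37207) = 24396/(-3350) = 24396*(-1/3350) = -12198/1675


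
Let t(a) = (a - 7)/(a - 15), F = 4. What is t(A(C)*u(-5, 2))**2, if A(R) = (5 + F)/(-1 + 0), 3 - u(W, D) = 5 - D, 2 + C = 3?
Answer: 49/225 ≈ 0.21778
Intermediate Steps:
C = 1 (C = -2 + 3 = 1)
u(W, D) = -2 + D (u(W, D) = 3 - (5 - D) = 3 + (-5 + D) = -2 + D)
A(R) = -9 (A(R) = (5 + 4)/(-1 + 0) = 9/(-1) = 9*(-1) = -9)
t(a) = (-7 + a)/(-15 + a)
t(A(C)*u(-5, 2))**2 = ((-7 - 9*(-2 + 2))/(-15 - 9*(-2 + 2)))**2 = ((-7 - 9*0)/(-15 - 9*0))**2 = ((-7 + 0)/(-15 + 0))**2 = (-7/(-15))**2 = (-1/15*(-7))**2 = (7/15)**2 = 49/225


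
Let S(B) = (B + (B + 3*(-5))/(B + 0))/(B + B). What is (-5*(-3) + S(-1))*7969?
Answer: 119535/2 ≈ 59768.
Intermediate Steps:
S(B) = (B + (-15 + B)/B)/(2*B) (S(B) = (B + (B - 15)/B)/((2*B)) = (B + (-15 + B)/B)*(1/(2*B)) = (B + (-15 + B)/B)/(2*B))
(-5*(-3) + S(-1))*7969 = (-5*(-3) + (½)*(-15 - 1 + (-1)²)/(-1)²)*7969 = (15 + (½)*1*(-15 - 1 + 1))*7969 = (15 + (½)*1*(-15))*7969 = (15 - 15/2)*7969 = (15/2)*7969 = 119535/2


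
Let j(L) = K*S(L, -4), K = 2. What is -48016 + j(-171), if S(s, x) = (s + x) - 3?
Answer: -48372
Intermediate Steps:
S(s, x) = -3 + s + x
j(L) = -14 + 2*L (j(L) = 2*(-3 + L - 4) = 2*(-7 + L) = -14 + 2*L)
-48016 + j(-171) = -48016 + (-14 + 2*(-171)) = -48016 + (-14 - 342) = -48016 - 356 = -48372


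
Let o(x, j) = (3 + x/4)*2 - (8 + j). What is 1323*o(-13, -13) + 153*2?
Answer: 12519/2 ≈ 6259.5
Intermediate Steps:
o(x, j) = -2 + x/2 - j (o(x, j) = (3 + x*(1/4))*2 + (-8 - j) = (3 + x/4)*2 + (-8 - j) = (6 + x/2) + (-8 - j) = -2 + x/2 - j)
1323*o(-13, -13) + 153*2 = 1323*(-2 + (1/2)*(-13) - 1*(-13)) + 153*2 = 1323*(-2 - 13/2 + 13) + 306 = 1323*(9/2) + 306 = 11907/2 + 306 = 12519/2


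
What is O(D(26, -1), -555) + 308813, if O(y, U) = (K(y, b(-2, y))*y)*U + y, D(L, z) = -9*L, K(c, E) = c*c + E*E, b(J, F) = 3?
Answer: 7112639129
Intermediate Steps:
K(c, E) = E² + c² (K(c, E) = c² + E² = E² + c²)
O(y, U) = y + U*y*(9 + y²) (O(y, U) = ((3² + y²)*y)*U + y = ((9 + y²)*y)*U + y = (y*(9 + y²))*U + y = U*y*(9 + y²) + y = y + U*y*(9 + y²))
O(D(26, -1), -555) + 308813 = (-9*26)*(1 - 555*(9 + (-9*26)²)) + 308813 = -234*(1 - 555*(9 + (-234)²)) + 308813 = -234*(1 - 555*(9 + 54756)) + 308813 = -234*(1 - 555*54765) + 308813 = -234*(1 - 30394575) + 308813 = -234*(-30394574) + 308813 = 7112330316 + 308813 = 7112639129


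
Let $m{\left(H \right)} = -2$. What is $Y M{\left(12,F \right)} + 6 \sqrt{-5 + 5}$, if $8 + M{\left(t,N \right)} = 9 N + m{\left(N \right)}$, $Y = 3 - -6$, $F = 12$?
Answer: $882$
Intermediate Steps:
$Y = 9$ ($Y = 3 + 6 = 9$)
$M{\left(t,N \right)} = -10 + 9 N$ ($M{\left(t,N \right)} = -8 + \left(9 N - 2\right) = -8 + \left(-2 + 9 N\right) = -10 + 9 N$)
$Y M{\left(12,F \right)} + 6 \sqrt{-5 + 5} = 9 \left(-10 + 9 \cdot 12\right) + 6 \sqrt{-5 + 5} = 9 \left(-10 + 108\right) + 6 \sqrt{0} = 9 \cdot 98 + 6 \cdot 0 = 882 + 0 = 882$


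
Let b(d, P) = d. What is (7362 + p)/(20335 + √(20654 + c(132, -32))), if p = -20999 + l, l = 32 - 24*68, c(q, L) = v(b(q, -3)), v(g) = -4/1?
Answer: -2950899/3938015 + 5079*√826/27566105 ≈ -0.74404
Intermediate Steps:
v(g) = -4 (v(g) = -4*1 = -4)
c(q, L) = -4
l = -1600 (l = 32 - 1632 = -1600)
p = -22599 (p = -20999 - 1600 = -22599)
(7362 + p)/(20335 + √(20654 + c(132, -32))) = (7362 - 22599)/(20335 + √(20654 - 4)) = -15237/(20335 + √20650) = -15237/(20335 + 5*√826)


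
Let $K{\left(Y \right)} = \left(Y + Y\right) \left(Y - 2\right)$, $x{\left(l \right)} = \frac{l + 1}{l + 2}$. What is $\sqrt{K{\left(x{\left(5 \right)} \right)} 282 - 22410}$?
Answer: $\frac{3 i \sqrt{125018}}{7} \approx 151.53 i$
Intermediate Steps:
$x{\left(l \right)} = \frac{1 + l}{2 + l}$
$K{\left(Y \right)} = 2 Y \left(-2 + Y\right)$
$\sqrt{K{\left(x{\left(5 \right)} \right)} 282 - 22410} = \sqrt{2 \frac{1 + 5}{2 + 5} \left(-2 + \frac{1 + 5}{2 + 5}\right) 282 - 22410} = \sqrt{2 \cdot \frac{1}{7} \cdot 6 \left(-2 + \frac{1}{7} \cdot 6\right) 282 - 22410} = \sqrt{2 \cdot \frac{6}{7} \left(-2 + \frac{6}{7}\right) 282 - 22410} = \sqrt{2 \cdot \frac{6}{7} \left(- \frac{8}{7}\right) 282 - 22410} = \sqrt{\left(- \frac{96}{49}\right) 282 - 22410} = \sqrt{- \frac{27072}{49} - 22410} = \sqrt{- \frac{1125162}{49}} = \frac{3 i \sqrt{125018}}{7}$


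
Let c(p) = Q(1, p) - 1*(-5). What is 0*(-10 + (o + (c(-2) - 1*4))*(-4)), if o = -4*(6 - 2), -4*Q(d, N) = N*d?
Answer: 0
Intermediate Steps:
Q(d, N) = -N*d/4
c(p) = 5 - p/4 (c(p) = -1/4*p*1 - 1*(-5) = -p/4 + 5 = 5 - p/4)
o = -16 (o = -4*4 = -16)
0*(-10 + (o + (c(-2) - 1*4))*(-4)) = 0*(-10 + (-16 + ((5 - 1/4*(-2)) - 1*4))*(-4)) = 0*(-10 + (-16 + ((5 + 1/2) - 4))*(-4)) = 0*(-10 + (-16 + (11/2 - 4))*(-4)) = 0*(-10 + (-16 + 3/2)*(-4)) = 0*(-10 - 29/2*(-4)) = 0*(-10 + 58) = 0*48 = 0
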